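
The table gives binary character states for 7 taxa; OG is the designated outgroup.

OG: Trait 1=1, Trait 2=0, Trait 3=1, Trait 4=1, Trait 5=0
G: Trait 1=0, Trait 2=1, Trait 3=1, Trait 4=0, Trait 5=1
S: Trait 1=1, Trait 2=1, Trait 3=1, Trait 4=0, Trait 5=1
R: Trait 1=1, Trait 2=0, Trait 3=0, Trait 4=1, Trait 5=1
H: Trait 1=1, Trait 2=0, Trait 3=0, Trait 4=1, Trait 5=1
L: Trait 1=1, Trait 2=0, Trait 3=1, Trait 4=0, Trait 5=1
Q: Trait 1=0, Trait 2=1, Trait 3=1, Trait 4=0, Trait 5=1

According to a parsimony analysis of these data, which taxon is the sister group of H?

R

Character polarity is set by the outgroup: the derived state is whichever differs from the outgroup's state, so for Trait 1, Trait 3, Trait 4 the derived state is '0', and for the remaining characters it is '1'.
Only G and Q show the derived state '0' for Trait 1, supporting them as a clade.
Only G, Q, and S show the derived state '1' for Trait 2, supporting them as a clade.
Only H and R show the derived state '0' for Trait 3, supporting them as a clade.
Trait 4 (derived state '0') is shared by G, L, Q, and S — a synapomorphy uniting that clade.
All ingroup taxa share the derived state '1' for Trait 5; it defines the ingroup but does not resolve relationships within it.
Most parsimonious ingroup topology: ((((G,Q),S),L),(R,H)).
H and R form a cherry on this tree, so they are sister taxa.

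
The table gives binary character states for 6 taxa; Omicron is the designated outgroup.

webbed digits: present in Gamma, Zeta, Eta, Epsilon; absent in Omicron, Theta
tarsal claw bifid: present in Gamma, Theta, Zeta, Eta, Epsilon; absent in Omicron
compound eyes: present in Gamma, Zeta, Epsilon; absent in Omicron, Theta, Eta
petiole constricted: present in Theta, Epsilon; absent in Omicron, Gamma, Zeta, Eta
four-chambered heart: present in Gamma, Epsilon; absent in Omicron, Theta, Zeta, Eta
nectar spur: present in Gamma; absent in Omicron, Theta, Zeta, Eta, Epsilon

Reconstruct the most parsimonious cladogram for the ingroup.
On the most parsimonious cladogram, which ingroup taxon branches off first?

Theta

The outgroup has state 'absent' for every character, so 'present' is the derived state throughout.
webbed digits: derived state 'present' in Epsilon, Eta, Gamma, and Zeta only — synapomorphy for {Epsilon, Eta, Gamma, Zeta}.
tarsal claw bifid (derived state 'present') is shared by all ingroup taxa — unites the whole ingroup.
compound eyes: derived state 'present' in Epsilon, Gamma, and Zeta only — synapomorphy for {Epsilon, Gamma, Zeta}.
petiole constricted (state 'present') occurs in Epsilon and Theta but conflicts with the nesting implied by the other characters — most parsimoniously interpreted as homoplasy.
four-chambered heart (derived state 'present') is shared by Epsilon and Gamma — a synapomorphy uniting that clade.
nectar spur: derived state 'present' in Gamma only — an autapomorphy, so it tells us nothing about relationships among taxa.
Most parsimonious ingroup topology: ((((Gamma,Epsilon),Zeta),Eta),Theta).
Theta is sister to the clade containing all other ingroup taxa, so it is the earliest-diverging (most basal) ingroup lineage.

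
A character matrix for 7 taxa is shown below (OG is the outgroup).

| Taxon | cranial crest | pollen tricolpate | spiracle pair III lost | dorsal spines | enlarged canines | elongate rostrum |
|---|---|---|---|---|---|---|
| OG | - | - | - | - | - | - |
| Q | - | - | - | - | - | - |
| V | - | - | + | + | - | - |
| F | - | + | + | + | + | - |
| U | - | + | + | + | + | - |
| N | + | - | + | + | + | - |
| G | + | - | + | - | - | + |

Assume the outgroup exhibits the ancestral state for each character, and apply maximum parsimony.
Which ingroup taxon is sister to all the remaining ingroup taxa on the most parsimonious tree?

The outgroup has state '-' for every character, so '+' is the derived state throughout.
cranial crest groups G and N, which is incompatible with the clades supported by the remaining characters; treating it as convergent (homoplasy) costs fewer steps than any alternative tree.
pollen tricolpate: derived state '+' in F and U only — synapomorphy for {F, U}.
spiracle pair III lost: derived state '+' in F, G, N, U, and V only — synapomorphy for {F, G, N, U, V}.
dorsal spines (derived state '+') is shared by F, N, U, and V — a synapomorphy uniting that clade.
enlarged canines (derived state '+') is shared by F, N, and U — a synapomorphy uniting that clade.
elongate rostrum: derived state '+' in G only — an autapomorphy, so it tells us nothing about relationships among taxa.
Most parsimonious ingroup topology: (Q,((V,((F,U),N)),G)).
Q is sister to the clade containing all other ingroup taxa, so it is the earliest-diverging (most basal) ingroup lineage.

Q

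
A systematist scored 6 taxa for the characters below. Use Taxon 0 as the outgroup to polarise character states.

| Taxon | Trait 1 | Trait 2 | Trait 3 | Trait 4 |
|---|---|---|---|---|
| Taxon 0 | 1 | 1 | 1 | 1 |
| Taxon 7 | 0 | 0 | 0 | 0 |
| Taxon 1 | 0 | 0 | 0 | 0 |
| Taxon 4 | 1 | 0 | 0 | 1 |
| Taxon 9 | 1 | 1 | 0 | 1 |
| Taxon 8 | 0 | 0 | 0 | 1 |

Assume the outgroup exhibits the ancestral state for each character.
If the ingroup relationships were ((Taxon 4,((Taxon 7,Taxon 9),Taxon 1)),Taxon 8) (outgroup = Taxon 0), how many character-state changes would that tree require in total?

Map each character onto ((Taxon 4,((Taxon 7,Taxon 9),Taxon 1)),Taxon 8) (rooted by Taxon 0) and count the minimum state changes it requires (Fitch parsimony):
Trait 1: 3; Trait 2: 2; Trait 3: 1; Trait 4: 2.
Total tree length = 8.

8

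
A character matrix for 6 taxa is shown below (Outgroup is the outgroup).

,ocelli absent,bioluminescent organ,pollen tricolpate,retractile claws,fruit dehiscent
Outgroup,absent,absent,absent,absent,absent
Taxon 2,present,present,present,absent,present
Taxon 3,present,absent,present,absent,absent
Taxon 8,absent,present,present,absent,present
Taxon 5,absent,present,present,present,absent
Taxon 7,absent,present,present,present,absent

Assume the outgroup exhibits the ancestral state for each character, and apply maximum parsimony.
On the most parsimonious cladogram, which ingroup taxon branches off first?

Taxon 3

The outgroup has state 'absent' for every character, so 'present' is the derived state throughout.
ocelli absent groups Taxon 2 and Taxon 3, which is incompatible with the clades supported by the remaining characters; treating it as convergent (homoplasy) costs fewer steps than any alternative tree.
bioluminescent organ (derived state 'present') is shared by Taxon 2, Taxon 5, Taxon 7, and Taxon 8 — a synapomorphy uniting that clade.
pollen tricolpate (derived state 'present') is shared by all ingroup taxa — unites the whole ingroup.
retractile claws (derived state 'present') is shared by Taxon 5 and Taxon 7 — a synapomorphy uniting that clade.
fruit dehiscent: derived state 'present' in Taxon 2 and Taxon 8 only — synapomorphy for {Taxon 2, Taxon 8}.
Most parsimonious ingroup topology: (((Taxon 2,Taxon 8),(Taxon 5,Taxon 7)),Taxon 3).
Taxon 3 is sister to the clade containing all other ingroup taxa, so it is the earliest-diverging (most basal) ingroup lineage.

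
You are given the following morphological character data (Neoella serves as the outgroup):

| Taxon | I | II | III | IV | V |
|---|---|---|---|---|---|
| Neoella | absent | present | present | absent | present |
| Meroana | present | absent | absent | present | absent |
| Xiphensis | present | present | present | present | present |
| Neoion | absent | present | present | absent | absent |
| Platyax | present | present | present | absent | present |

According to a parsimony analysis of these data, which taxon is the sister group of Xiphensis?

Meroana

Character polarity is set by the outgroup: the derived state is whichever differs from the outgroup's state, so for II, III, V the derived state is 'absent', and for the remaining characters it is 'present'.
I: derived state 'present' in Meroana, Platyax, and Xiphensis only — synapomorphy for {Meroana, Platyax, Xiphensis}.
II: derived state 'absent' in Meroana only — an autapomorphy, so it tells us nothing about relationships among taxa.
III (derived state 'absent') is unique to Meroana (autapomorphy; uninformative for grouping).
IV (derived state 'present') is shared by Meroana and Xiphensis — a synapomorphy uniting that clade.
V (state 'absent') occurs in Meroana and Neoion but conflicts with the nesting implied by the other characters — most parsimoniously interpreted as homoplasy.
Most parsimonious ingroup topology: (((Meroana,Xiphensis),Platyax),Neoion).
Xiphensis and Meroana form a cherry on this tree, so they are sister taxa.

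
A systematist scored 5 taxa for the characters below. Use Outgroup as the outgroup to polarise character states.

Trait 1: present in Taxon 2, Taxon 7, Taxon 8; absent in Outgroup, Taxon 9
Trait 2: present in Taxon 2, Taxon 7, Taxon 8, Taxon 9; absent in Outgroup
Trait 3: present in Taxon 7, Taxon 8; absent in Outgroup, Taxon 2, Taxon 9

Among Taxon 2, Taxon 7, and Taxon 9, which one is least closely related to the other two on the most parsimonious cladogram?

The outgroup has state 'absent' for every character, so 'present' is the derived state throughout.
Only Taxon 2, Taxon 7, and Taxon 8 show the derived state 'present' for Trait 1, supporting them as a clade.
All ingroup taxa share the derived state 'present' for Trait 2; it defines the ingroup but does not resolve relationships within it.
Trait 3 (derived state 'present') is shared by Taxon 7 and Taxon 8 — a synapomorphy uniting that clade.
Most parsimonious ingroup topology: ((Taxon 2,(Taxon 7,Taxon 8)),Taxon 9).
Taxon 7 and Taxon 2 share a more recent common ancestor with each other than either does with Taxon 9, so Taxon 9 is the least closely related of the three.

Taxon 9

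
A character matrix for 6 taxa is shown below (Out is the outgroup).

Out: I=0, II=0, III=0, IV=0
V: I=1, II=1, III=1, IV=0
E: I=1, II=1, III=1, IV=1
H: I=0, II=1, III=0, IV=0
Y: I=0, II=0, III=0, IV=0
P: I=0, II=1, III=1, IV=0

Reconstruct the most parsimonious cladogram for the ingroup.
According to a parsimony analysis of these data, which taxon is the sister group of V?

E

The outgroup has state '0' for every character, so '1' is the derived state throughout.
Only E and V show the derived state '1' for I, supporting them as a clade.
II: derived state '1' in E, H, P, and V only — synapomorphy for {E, H, P, V}.
III (derived state '1') is shared by E, P, and V — a synapomorphy uniting that clade.
IV: derived state '1' in E only — an autapomorphy, so it tells us nothing about relationships among taxa.
Most parsimonious ingroup topology: ((((V,E),P),H),Y).
V and E form a cherry on this tree, so they are sister taxa.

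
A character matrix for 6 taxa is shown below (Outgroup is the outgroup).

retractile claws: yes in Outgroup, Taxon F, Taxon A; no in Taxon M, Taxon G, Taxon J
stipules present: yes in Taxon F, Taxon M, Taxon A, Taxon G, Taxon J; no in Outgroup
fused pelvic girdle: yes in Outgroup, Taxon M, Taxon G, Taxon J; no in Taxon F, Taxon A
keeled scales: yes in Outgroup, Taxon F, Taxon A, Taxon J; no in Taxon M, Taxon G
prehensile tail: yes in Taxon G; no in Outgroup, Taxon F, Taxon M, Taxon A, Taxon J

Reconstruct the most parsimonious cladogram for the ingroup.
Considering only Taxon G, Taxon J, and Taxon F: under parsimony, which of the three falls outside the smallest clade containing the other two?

Character polarity is set by the outgroup: the derived state is whichever differs from the outgroup's state, so for retractile claws, fused pelvic girdle, keeled scales the derived state is 'no', and for the remaining characters it is 'yes'.
Only Taxon G, Taxon J, and Taxon M show the derived state 'no' for retractile claws, supporting them as a clade.
stipules present (derived state 'yes') is shared by all ingroup taxa — unites the whole ingroup.
fused pelvic girdle (derived state 'no') is shared by Taxon A and Taxon F — a synapomorphy uniting that clade.
keeled scales: derived state 'no' in Taxon G and Taxon M only — synapomorphy for {Taxon G, Taxon M}.
prehensile tail (derived state 'yes') is unique to Taxon G (autapomorphy; uninformative for grouping).
Most parsimonious ingroup topology: ((Taxon F,Taxon A),((Taxon M,Taxon G),Taxon J)).
Taxon J and Taxon G share a more recent common ancestor with each other than either does with Taxon F, so Taxon F is the least closely related of the three.

Taxon F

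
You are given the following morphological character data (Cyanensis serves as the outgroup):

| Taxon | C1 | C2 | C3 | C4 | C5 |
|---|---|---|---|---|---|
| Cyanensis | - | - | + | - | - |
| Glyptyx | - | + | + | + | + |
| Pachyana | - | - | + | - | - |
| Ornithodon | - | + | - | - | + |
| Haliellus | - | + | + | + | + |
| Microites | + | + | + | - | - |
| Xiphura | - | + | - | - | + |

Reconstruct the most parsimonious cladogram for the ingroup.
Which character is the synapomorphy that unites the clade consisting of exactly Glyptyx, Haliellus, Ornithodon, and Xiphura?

Character polarity is set by the outgroup: the derived state is whichever differs from the outgroup's state, so for C3 the derived state is '-', and for the remaining characters it is '+'.
C1 (derived state '+') is unique to Microites (autapomorphy; uninformative for grouping).
C2 (derived state '+') is shared by Glyptyx, Haliellus, Microites, Ornithodon, and Xiphura — a synapomorphy uniting that clade.
C3: derived state '-' in Ornithodon and Xiphura only — synapomorphy for {Ornithodon, Xiphura}.
C4: derived state '+' in Glyptyx and Haliellus only — synapomorphy for {Glyptyx, Haliellus}.
C5: derived state '+' in Glyptyx, Haliellus, Ornithodon, and Xiphura only — synapomorphy for {Glyptyx, Haliellus, Ornithodon, Xiphura}.
Most parsimonious ingroup topology: ((((Glyptyx,Haliellus),(Ornithodon,Xiphura)),Microites),Pachyana).
The clade {Glyptyx, Haliellus, Ornithodon, Xiphura} is supported by C5: its derived state '+' occurs in exactly those taxa and in no other taxon (including the outgroup).

C5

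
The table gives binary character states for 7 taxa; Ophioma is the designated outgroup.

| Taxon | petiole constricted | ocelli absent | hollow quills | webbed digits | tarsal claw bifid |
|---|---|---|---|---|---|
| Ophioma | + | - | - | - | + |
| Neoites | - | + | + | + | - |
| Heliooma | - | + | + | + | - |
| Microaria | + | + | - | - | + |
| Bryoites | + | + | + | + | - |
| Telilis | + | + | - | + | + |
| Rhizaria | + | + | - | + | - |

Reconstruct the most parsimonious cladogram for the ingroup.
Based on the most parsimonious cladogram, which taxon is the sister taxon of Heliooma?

Neoites

Character polarity is set by the outgroup: the derived state is whichever differs from the outgroup's state, so for petiole constricted, tarsal claw bifid the derived state is '-', and for the remaining characters it is '+'.
Only Heliooma and Neoites show the derived state '-' for petiole constricted, supporting them as a clade.
All ingroup taxa share the derived state '+' for ocelli absent; it defines the ingroup but does not resolve relationships within it.
Only Bryoites, Heliooma, and Neoites show the derived state '+' for hollow quills, supporting them as a clade.
Only Bryoites, Heliooma, Neoites, Rhizaria, and Telilis show the derived state '+' for webbed digits, supporting them as a clade.
tarsal claw bifid (derived state '-') is shared by Bryoites, Heliooma, Neoites, and Rhizaria — a synapomorphy uniting that clade.
Most parsimonious ingroup topology: (((((Neoites,Heliooma),Bryoites),Rhizaria),Telilis),Microaria).
Heliooma and Neoites form a cherry on this tree, so they are sister taxa.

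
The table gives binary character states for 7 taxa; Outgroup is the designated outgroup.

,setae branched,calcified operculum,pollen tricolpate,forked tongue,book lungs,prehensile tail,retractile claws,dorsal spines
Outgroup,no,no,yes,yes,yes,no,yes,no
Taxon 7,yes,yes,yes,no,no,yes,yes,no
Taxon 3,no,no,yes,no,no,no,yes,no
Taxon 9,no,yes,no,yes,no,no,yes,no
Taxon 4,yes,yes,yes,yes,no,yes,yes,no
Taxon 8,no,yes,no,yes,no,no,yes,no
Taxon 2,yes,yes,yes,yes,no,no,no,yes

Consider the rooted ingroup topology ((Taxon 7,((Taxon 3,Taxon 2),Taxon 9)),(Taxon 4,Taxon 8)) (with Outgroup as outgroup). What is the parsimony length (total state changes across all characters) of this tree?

14

Map each character onto ((Taxon 7,((Taxon 3,Taxon 2),Taxon 9)),(Taxon 4,Taxon 8)) (rooted by Outgroup) and count the minimum state changes it requires (Fitch parsimony):
setae branched: 3; calcified operculum: 2; pollen tricolpate: 2; forked tongue: 2; book lungs: 1; prehensile tail: 2; retractile claws: 1; dorsal spines: 1.
Total tree length = 14.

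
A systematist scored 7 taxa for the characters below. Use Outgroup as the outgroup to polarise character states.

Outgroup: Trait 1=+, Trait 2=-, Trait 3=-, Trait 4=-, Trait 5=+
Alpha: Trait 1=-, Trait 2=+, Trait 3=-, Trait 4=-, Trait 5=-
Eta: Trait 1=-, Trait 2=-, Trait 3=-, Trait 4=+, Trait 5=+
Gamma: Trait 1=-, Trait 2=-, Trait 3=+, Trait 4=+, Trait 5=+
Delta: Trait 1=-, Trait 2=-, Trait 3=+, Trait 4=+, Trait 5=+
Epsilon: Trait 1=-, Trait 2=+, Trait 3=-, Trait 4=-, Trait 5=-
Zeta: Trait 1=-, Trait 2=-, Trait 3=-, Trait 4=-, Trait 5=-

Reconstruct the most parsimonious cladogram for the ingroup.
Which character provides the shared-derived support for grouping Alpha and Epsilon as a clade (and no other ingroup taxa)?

Character polarity is set by the outgroup: the derived state is whichever differs from the outgroup's state, so for Trait 1, Trait 5 the derived state is '-', and for the remaining characters it is '+'.
Trait 1 (derived state '-') is shared by all ingroup taxa — unites the whole ingroup.
Trait 2: derived state '+' in Alpha and Epsilon only — synapomorphy for {Alpha, Epsilon}.
Only Delta and Gamma show the derived state '+' for Trait 3, supporting them as a clade.
Trait 4: derived state '+' in Delta, Eta, and Gamma only — synapomorphy for {Delta, Eta, Gamma}.
Trait 5 (derived state '-') is shared by Alpha, Epsilon, and Zeta — a synapomorphy uniting that clade.
Most parsimonious ingroup topology: (((Alpha,Epsilon),Zeta),(Eta,(Gamma,Delta))).
The clade {Alpha, Epsilon} is supported by Trait 2: its derived state '+' occurs in exactly those taxa and in no other taxon (including the outgroup).

Trait 2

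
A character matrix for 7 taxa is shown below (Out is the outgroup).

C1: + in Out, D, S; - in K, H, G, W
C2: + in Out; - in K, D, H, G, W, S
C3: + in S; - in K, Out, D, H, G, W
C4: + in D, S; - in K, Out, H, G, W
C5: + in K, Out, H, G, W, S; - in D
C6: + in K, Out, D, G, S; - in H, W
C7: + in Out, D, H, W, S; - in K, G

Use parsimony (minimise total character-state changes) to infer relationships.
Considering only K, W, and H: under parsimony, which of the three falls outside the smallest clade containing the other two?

Character polarity is set by the outgroup: the derived state is whichever differs from the outgroup's state, so for C1, C2, C5, C6, C7 the derived state is '-', and for the remaining characters it is '+'.
C1: derived state '-' in G, H, K, and W only — synapomorphy for {G, H, K, W}.
All ingroup taxa share the derived state '-' for C2; it defines the ingroup but does not resolve relationships within it.
C3 (derived state '+') is unique to S (autapomorphy; uninformative for grouping).
C4 (derived state '+') is shared by D and S — a synapomorphy uniting that clade.
C5: derived state '-' in D only — an autapomorphy, so it tells us nothing about relationships among taxa.
C6 (derived state '-') is shared by H and W — a synapomorphy uniting that clade.
C7: derived state '-' in G and K only — synapomorphy for {G, K}.
Most parsimonious ingroup topology: (((H,W),(G,K)),(D,S)).
H and W share a more recent common ancestor with each other than either does with K, so K is the least closely related of the three.

K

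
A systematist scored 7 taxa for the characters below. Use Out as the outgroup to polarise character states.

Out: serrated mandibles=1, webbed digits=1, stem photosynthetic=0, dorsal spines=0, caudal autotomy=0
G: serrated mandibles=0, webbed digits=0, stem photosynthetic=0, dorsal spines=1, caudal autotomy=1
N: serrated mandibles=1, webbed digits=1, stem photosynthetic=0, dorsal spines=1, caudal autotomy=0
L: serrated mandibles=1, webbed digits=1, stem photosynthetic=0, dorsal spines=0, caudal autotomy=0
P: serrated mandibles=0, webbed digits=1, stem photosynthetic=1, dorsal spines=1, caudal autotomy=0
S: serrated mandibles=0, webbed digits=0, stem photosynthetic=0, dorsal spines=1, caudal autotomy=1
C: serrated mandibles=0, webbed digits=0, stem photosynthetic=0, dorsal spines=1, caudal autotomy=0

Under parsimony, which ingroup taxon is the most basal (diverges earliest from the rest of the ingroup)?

Character polarity is set by the outgroup: the derived state is whichever differs from the outgroup's state, so for serrated mandibles, webbed digits the derived state is '0', and for the remaining characters it is '1'.
serrated mandibles (derived state '0') is shared by C, G, P, and S — a synapomorphy uniting that clade.
webbed digits: derived state '0' in C, G, and S only — synapomorphy for {C, G, S}.
stem photosynthetic: derived state '1' in P only — an autapomorphy, so it tells us nothing about relationships among taxa.
dorsal spines (derived state '1') is shared by C, G, N, P, and S — a synapomorphy uniting that clade.
Only G and S show the derived state '1' for caudal autotomy, supporting them as a clade.
Most parsimonious ingroup topology: (((((G,S),C),P),N),L).
L is sister to the clade containing all other ingroup taxa, so it is the earliest-diverging (most basal) ingroup lineage.

L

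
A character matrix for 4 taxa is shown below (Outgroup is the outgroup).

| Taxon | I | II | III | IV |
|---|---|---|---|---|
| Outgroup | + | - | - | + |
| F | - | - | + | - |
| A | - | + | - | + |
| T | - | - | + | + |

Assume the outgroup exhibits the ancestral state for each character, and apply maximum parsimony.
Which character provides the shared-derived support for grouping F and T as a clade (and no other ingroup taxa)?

Character polarity is set by the outgroup: the derived state is whichever differs from the outgroup's state, so for I, IV the derived state is '-', and for the remaining characters it is '+'.
All ingroup taxa share the derived state '-' for I; it defines the ingroup but does not resolve relationships within it.
II (derived state '+') is unique to A (autapomorphy; uninformative for grouping).
III: derived state '+' in F and T only — synapomorphy for {F, T}.
IV: derived state '-' in F only — an autapomorphy, so it tells us nothing about relationships among taxa.
Most parsimonious ingroup topology: ((F,T),A).
The clade {F, T} is supported by III: its derived state '+' occurs in exactly those taxa and in no other taxon (including the outgroup).

III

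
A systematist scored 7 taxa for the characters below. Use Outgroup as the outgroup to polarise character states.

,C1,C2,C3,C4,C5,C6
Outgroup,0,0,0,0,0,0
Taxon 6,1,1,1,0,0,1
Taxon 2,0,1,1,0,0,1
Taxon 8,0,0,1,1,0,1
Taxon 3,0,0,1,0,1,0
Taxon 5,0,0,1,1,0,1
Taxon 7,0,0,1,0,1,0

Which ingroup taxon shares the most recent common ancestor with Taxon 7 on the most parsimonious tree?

The outgroup has state '0' for every character, so '1' is the derived state throughout.
C1 (derived state '1') is unique to Taxon 6 (autapomorphy; uninformative for grouping).
C2 (derived state '1') is shared by Taxon 2 and Taxon 6 — a synapomorphy uniting that clade.
C3 (derived state '1') is shared by all ingroup taxa — unites the whole ingroup.
C4 (derived state '1') is shared by Taxon 5 and Taxon 8 — a synapomorphy uniting that clade.
C5 (derived state '1') is shared by Taxon 3 and Taxon 7 — a synapomorphy uniting that clade.
Only Taxon 2, Taxon 5, Taxon 6, and Taxon 8 show the derived state '1' for C6, supporting them as a clade.
Most parsimonious ingroup topology: (((Taxon 6,Taxon 2),(Taxon 8,Taxon 5)),(Taxon 3,Taxon 7)).
Taxon 7 and Taxon 3 form a cherry on this tree, so they are sister taxa.

Taxon 3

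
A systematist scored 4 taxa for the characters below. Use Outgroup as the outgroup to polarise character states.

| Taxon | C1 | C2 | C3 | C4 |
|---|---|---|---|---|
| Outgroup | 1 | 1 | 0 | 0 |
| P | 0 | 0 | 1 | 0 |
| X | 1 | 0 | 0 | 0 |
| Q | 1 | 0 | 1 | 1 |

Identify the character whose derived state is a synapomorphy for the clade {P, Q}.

Character polarity is set by the outgroup: the derived state is whichever differs from the outgroup's state, so for C1, C2 the derived state is '0', and for the remaining characters it is '1'.
C1: derived state '0' in P only — an autapomorphy, so it tells us nothing about relationships among taxa.
All ingroup taxa share the derived state '0' for C2; it defines the ingroup but does not resolve relationships within it.
C3: derived state '1' in P and Q only — synapomorphy for {P, Q}.
C4 (derived state '1') is unique to Q (autapomorphy; uninformative for grouping).
Most parsimonious ingroup topology: ((P,Q),X).
The clade {P, Q} is supported by C3: its derived state '1' occurs in exactly those taxa and in no other taxon (including the outgroup).

C3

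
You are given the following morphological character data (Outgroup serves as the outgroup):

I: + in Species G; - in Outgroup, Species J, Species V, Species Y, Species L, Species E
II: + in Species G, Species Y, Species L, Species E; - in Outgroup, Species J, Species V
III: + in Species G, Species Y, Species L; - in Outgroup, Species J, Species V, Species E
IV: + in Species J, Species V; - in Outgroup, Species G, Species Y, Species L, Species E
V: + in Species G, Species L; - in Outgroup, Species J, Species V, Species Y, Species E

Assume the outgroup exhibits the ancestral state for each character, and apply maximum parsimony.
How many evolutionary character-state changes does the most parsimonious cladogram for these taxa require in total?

The outgroup has state '-' for every character, so '+' is the derived state throughout.
I (derived state '+') is unique to Species G (autapomorphy; uninformative for grouping).
II (derived state '+') is shared by Species E, Species G, Species L, and Species Y — a synapomorphy uniting that clade.
III (derived state '+') is shared by Species G, Species L, and Species Y — a synapomorphy uniting that clade.
Only Species J and Species V show the derived state '+' for IV, supporting them as a clade.
V (derived state '+') is shared by Species G and Species L — a synapomorphy uniting that clade.
Most parsimonious ingroup topology: ((Species J,Species V),(((Species G,Species L),Species Y),Species E)).
Changes per character on this tree: I: 1; II: 1; III: 1; IV: 1; V: 1.
Total = 5.

5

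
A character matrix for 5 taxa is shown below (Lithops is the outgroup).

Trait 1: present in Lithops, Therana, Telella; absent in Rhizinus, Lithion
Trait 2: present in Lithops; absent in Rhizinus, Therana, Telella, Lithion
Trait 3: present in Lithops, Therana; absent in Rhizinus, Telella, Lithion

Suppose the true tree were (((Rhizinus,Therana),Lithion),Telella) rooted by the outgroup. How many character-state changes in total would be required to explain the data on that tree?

5

Map each character onto (((Rhizinus,Therana),Lithion),Telella) (rooted by Lithops) and count the minimum state changes it requires (Fitch parsimony):
Trait 1: 2; Trait 2: 1; Trait 3: 2.
Total tree length = 5.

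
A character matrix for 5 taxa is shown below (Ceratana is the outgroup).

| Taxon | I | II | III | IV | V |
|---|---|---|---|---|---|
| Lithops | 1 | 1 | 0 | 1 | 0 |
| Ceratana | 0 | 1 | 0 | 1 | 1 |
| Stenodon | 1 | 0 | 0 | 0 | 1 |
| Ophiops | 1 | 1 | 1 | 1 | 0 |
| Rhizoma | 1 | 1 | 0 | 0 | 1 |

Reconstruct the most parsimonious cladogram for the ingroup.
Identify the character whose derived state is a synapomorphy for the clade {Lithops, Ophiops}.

Character polarity is set by the outgroup: the derived state is whichever differs from the outgroup's state, so for II, IV, V the derived state is '0', and for the remaining characters it is '1'.
All ingroup taxa share the derived state '1' for I; it defines the ingroup but does not resolve relationships within it.
II (derived state '0') is unique to Stenodon (autapomorphy; uninformative for grouping).
III (derived state '1') is unique to Ophiops (autapomorphy; uninformative for grouping).
Only Rhizoma and Stenodon show the derived state '0' for IV, supporting them as a clade.
V (derived state '0') is shared by Lithops and Ophiops — a synapomorphy uniting that clade.
Most parsimonious ingroup topology: ((Ophiops,Lithops),(Stenodon,Rhizoma)).
The clade {Lithops, Ophiops} is supported by V: its derived state '0' occurs in exactly those taxa and in no other taxon (including the outgroup).

V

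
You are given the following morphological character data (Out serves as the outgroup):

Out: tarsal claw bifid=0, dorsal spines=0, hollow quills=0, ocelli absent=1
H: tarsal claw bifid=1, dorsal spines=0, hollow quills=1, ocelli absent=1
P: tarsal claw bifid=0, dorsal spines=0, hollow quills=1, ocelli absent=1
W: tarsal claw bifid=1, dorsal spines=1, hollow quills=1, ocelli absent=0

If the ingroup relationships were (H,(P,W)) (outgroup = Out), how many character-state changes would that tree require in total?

Map each character onto (H,(P,W)) (rooted by Out) and count the minimum state changes it requires (Fitch parsimony):
tarsal claw bifid: 2; dorsal spines: 1; hollow quills: 1; ocelli absent: 1.
Total tree length = 5.

5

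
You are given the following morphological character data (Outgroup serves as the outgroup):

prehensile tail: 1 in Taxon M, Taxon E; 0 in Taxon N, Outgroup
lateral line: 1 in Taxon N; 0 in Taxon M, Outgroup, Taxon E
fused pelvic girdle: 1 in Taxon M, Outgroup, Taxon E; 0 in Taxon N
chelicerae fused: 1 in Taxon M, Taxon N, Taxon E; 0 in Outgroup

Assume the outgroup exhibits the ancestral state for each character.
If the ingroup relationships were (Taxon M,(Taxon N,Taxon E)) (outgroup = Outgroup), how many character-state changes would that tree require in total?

5

Map each character onto (Taxon M,(Taxon N,Taxon E)) (rooted by Outgroup) and count the minimum state changes it requires (Fitch parsimony):
prehensile tail: 2; lateral line: 1; fused pelvic girdle: 1; chelicerae fused: 1.
Total tree length = 5.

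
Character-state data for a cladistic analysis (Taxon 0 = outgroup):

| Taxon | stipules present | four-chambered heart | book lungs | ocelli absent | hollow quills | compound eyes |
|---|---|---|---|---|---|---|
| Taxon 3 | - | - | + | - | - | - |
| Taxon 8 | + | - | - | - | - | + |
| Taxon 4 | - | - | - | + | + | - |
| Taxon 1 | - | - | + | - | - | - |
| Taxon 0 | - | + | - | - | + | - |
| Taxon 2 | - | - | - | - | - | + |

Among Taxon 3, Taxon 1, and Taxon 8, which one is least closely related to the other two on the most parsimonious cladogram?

Taxon 8

Character polarity is set by the outgroup: the derived state is whichever differs from the outgroup's state, so for four-chambered heart, hollow quills the derived state is '-', and for the remaining characters it is '+'.
stipules present: derived state '+' in Taxon 8 only — an autapomorphy, so it tells us nothing about relationships among taxa.
four-chambered heart (derived state '-') is shared by all ingroup taxa — unites the whole ingroup.
book lungs: derived state '+' in Taxon 1 and Taxon 3 only — synapomorphy for {Taxon 1, Taxon 3}.
ocelli absent: derived state '+' in Taxon 4 only — an autapomorphy, so it tells us nothing about relationships among taxa.
hollow quills (derived state '-') is shared by Taxon 1, Taxon 2, Taxon 3, and Taxon 8 — a synapomorphy uniting that clade.
Only Taxon 2 and Taxon 8 show the derived state '+' for compound eyes, supporting them as a clade.
Most parsimonious ingroup topology: (Taxon 4,((Taxon 8,Taxon 2),(Taxon 1,Taxon 3))).
Taxon 3 and Taxon 1 share a more recent common ancestor with each other than either does with Taxon 8, so Taxon 8 is the least closely related of the three.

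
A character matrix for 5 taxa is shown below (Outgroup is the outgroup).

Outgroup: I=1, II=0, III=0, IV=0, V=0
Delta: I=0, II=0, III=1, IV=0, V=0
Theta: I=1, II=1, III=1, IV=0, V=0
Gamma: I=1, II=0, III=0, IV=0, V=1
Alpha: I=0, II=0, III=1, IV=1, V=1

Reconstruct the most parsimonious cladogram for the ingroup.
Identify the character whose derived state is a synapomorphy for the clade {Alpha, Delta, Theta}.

Character polarity is set by the outgroup: the derived state is whichever differs from the outgroup's state, so for I the derived state is '0', and for the remaining characters it is '1'.
I: derived state '0' in Alpha and Delta only — synapomorphy for {Alpha, Delta}.
II: derived state '1' in Theta only — an autapomorphy, so it tells us nothing about relationships among taxa.
III (derived state '1') is shared by Alpha, Delta, and Theta — a synapomorphy uniting that clade.
IV (derived state '1') is unique to Alpha (autapomorphy; uninformative for grouping).
V groups Alpha and Gamma, which is incompatible with the clades supported by the remaining characters; treating it as convergent (homoplasy) costs fewer steps than any alternative tree.
Most parsimonious ingroup topology: (((Delta,Alpha),Theta),Gamma).
The clade {Alpha, Delta, Theta} is supported by III: its derived state '1' occurs in exactly those taxa and in no other taxon (including the outgroup).

III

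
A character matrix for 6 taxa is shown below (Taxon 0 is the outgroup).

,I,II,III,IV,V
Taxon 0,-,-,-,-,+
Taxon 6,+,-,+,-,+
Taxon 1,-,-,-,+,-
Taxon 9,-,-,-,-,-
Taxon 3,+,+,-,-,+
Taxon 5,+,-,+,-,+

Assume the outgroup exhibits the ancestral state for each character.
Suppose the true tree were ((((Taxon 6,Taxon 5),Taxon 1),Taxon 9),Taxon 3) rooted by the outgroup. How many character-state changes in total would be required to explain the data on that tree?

7

Map each character onto ((((Taxon 6,Taxon 5),Taxon 1),Taxon 9),Taxon 3) (rooted by Taxon 0) and count the minimum state changes it requires (Fitch parsimony):
I: 2; II: 1; III: 1; IV: 1; V: 2.
Total tree length = 7.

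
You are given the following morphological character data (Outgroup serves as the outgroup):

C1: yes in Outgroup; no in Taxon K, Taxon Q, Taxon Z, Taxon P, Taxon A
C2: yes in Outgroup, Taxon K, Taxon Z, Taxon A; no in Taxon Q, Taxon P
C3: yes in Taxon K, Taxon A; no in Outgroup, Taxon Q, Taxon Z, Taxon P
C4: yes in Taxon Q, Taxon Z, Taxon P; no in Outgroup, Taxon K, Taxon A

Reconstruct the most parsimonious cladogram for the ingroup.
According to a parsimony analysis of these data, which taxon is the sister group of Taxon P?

Taxon Q

Character polarity is set by the outgroup: the derived state is whichever differs from the outgroup's state, so for C1, C2 the derived state is 'no', and for the remaining characters it is 'yes'.
All ingroup taxa share the derived state 'no' for C1; it defines the ingroup but does not resolve relationships within it.
C2: derived state 'no' in Taxon P and Taxon Q only — synapomorphy for {Taxon P, Taxon Q}.
C3: derived state 'yes' in Taxon A and Taxon K only — synapomorphy for {Taxon A, Taxon K}.
Only Taxon P, Taxon Q, and Taxon Z show the derived state 'yes' for C4, supporting them as a clade.
Most parsimonious ingroup topology: ((Taxon K,Taxon A),((Taxon Q,Taxon P),Taxon Z)).
Taxon P and Taxon Q form a cherry on this tree, so they are sister taxa.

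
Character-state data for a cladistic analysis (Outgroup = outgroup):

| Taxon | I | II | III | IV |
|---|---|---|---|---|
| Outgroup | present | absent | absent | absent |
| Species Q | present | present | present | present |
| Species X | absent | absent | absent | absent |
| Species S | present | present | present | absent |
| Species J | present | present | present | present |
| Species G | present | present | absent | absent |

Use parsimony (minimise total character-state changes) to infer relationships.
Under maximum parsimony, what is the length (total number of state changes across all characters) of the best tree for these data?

Character polarity is set by the outgroup: the derived state is whichever differs from the outgroup's state, so for I the derived state is 'absent', and for the remaining characters it is 'present'.
I: derived state 'absent' in Species X only — an autapomorphy, so it tells us nothing about relationships among taxa.
Only Species G, Species J, Species Q, and Species S show the derived state 'present' for II, supporting them as a clade.
III (derived state 'present') is shared by Species J, Species Q, and Species S — a synapomorphy uniting that clade.
IV: derived state 'present' in Species J and Species Q only — synapomorphy for {Species J, Species Q}.
Most parsimonious ingroup topology: ((((Species Q,Species J),Species S),Species G),Species X).
Changes per character on this tree: I: 1; II: 1; III: 1; IV: 1.
Total = 4.

4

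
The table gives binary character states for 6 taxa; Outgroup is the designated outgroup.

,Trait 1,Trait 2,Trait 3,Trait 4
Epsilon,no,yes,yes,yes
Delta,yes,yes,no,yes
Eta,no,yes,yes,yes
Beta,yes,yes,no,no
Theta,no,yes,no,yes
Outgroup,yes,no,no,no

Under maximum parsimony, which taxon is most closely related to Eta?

Character polarity is set by the outgroup: the derived state is whichever differs from the outgroup's state, so for Trait 1 the derived state is 'no', and for the remaining characters it is 'yes'.
Trait 1 (derived state 'no') is shared by Epsilon, Eta, and Theta — a synapomorphy uniting that clade.
Trait 2 (derived state 'yes') is shared by all ingroup taxa — unites the whole ingroup.
Trait 3: derived state 'yes' in Epsilon and Eta only — synapomorphy for {Epsilon, Eta}.
Only Delta, Epsilon, Eta, and Theta show the derived state 'yes' for Trait 4, supporting them as a clade.
Most parsimonious ingroup topology: (((Theta,(Epsilon,Eta)),Delta),Beta).
Eta and Epsilon form a cherry on this tree, so they are sister taxa.

Epsilon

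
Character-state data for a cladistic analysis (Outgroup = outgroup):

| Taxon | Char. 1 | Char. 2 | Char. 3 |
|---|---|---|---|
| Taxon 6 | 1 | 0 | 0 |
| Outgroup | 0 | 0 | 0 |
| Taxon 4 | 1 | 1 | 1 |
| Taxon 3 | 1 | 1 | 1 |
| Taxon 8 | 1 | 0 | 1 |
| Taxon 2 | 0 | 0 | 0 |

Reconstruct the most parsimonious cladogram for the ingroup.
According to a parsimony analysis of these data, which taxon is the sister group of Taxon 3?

The outgroup has state '0' for every character, so '1' is the derived state throughout.
Char. 1: derived state '1' in Taxon 3, Taxon 4, Taxon 6, and Taxon 8 only — synapomorphy for {Taxon 3, Taxon 4, Taxon 6, Taxon 8}.
Char. 2: derived state '1' in Taxon 3 and Taxon 4 only — synapomorphy for {Taxon 3, Taxon 4}.
Only Taxon 3, Taxon 4, and Taxon 8 show the derived state '1' for Char. 3, supporting them as a clade.
Most parsimonious ingroup topology: ((Taxon 6,(Taxon 8,(Taxon 4,Taxon 3))),Taxon 2).
Taxon 3 and Taxon 4 form a cherry on this tree, so they are sister taxa.

Taxon 4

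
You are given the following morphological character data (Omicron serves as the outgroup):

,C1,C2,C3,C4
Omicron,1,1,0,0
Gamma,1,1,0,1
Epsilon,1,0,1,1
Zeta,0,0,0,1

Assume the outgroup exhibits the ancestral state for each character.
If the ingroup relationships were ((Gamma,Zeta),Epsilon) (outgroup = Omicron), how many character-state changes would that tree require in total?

5

Map each character onto ((Gamma,Zeta),Epsilon) (rooted by Omicron) and count the minimum state changes it requires (Fitch parsimony):
C1: 1; C2: 2; C3: 1; C4: 1.
Total tree length = 5.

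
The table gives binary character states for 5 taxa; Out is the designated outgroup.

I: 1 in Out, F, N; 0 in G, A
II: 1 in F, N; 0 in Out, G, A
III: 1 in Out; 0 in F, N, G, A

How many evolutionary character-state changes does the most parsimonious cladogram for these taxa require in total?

Character polarity is set by the outgroup: the derived state is whichever differs from the outgroup's state, so for I, III the derived state is '0', and for the remaining characters it is '1'.
I (derived state '0') is shared by A and G — a synapomorphy uniting that clade.
II: derived state '1' in F and N only — synapomorphy for {F, N}.
All ingroup taxa share the derived state '0' for III; it defines the ingroup but does not resolve relationships within it.
Most parsimonious ingroup topology: ((F,N),(G,A)).
Changes per character on this tree: I: 1; II: 1; III: 1.
Total = 3.

3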